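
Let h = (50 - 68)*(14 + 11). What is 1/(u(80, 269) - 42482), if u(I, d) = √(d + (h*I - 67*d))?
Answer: -21241/902387039 - 17*I*√186/1804774078 ≈ -2.3539e-5 - 1.2846e-7*I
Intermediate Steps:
h = -450 (h = -18*25 = -450)
u(I, d) = √(-450*I - 66*d) (u(I, d) = √(d + (-450*I - 67*d)) = √(-450*I - 66*d))
1/(u(80, 269) - 42482) = 1/(√(-450*80 - 66*269) - 42482) = 1/(√(-36000 - 17754) - 42482) = 1/(√(-53754) - 42482) = 1/(17*I*√186 - 42482) = 1/(-42482 + 17*I*√186)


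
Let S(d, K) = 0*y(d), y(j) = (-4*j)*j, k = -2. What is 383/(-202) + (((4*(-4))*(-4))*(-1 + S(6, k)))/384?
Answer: -625/303 ≈ -2.0627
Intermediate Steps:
y(j) = -4*j²
S(d, K) = 0 (S(d, K) = 0*(-4*d²) = 0)
383/(-202) + (((4*(-4))*(-4))*(-1 + S(6, k)))/384 = 383/(-202) + (((4*(-4))*(-4))*(-1 + 0))/384 = 383*(-1/202) + (-16*(-4)*(-1))*(1/384) = -383/202 + (64*(-1))*(1/384) = -383/202 - 64*1/384 = -383/202 - ⅙ = -625/303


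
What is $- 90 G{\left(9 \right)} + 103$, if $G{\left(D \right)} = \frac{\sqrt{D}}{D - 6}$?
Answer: $13$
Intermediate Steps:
$G{\left(D \right)} = \frac{\sqrt{D}}{-6 + D}$
$- 90 G{\left(9 \right)} + 103 = - 90 \frac{\sqrt{9}}{-6 + 9} + 103 = - 90 \cdot \frac{3}{3} + 103 = - 90 \cdot 3 \cdot \frac{1}{3} + 103 = \left(-90\right) 1 + 103 = -90 + 103 = 13$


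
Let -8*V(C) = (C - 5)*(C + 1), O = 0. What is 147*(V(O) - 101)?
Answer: -118041/8 ≈ -14755.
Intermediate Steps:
V(C) = -(1 + C)*(-5 + C)/8 (V(C) = -(C - 5)*(C + 1)/8 = -(-5 + C)*(1 + C)/8 = -(1 + C)*(-5 + C)/8)
147*(V(O) - 101) = 147*((5/8 + (½)*0 - ⅛*0²) - 101) = 147*((5/8 + 0 - ⅛*0) - 101) = 147*((5/8 + 0 + 0) - 101) = 147*(5/8 - 101) = 147*(-803/8) = -118041/8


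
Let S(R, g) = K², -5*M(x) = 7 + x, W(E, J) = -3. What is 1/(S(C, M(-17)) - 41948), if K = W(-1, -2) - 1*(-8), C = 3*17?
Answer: -1/41923 ≈ -2.3853e-5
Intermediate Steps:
M(x) = -7/5 - x/5 (M(x) = -(7 + x)/5 = -7/5 - x/5)
C = 51
K = 5 (K = -3 - 1*(-8) = -3 + 8 = 5)
S(R, g) = 25 (S(R, g) = 5² = 25)
1/(S(C, M(-17)) - 41948) = 1/(25 - 41948) = 1/(-41923) = -1/41923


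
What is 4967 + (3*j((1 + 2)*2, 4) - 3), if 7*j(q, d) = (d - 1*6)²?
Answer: 34760/7 ≈ 4965.7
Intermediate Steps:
j(q, d) = (-6 + d)²/7 (j(q, d) = (d - 1*6)²/7 = (d - 6)²/7 = (-6 + d)²/7)
4967 + (3*j((1 + 2)*2, 4) - 3) = 4967 + (3*((-6 + 4)²/7) - 3) = 4967 + (3*((⅐)*(-2)²) - 3) = 4967 + (3*((⅐)*4) - 3) = 4967 + (3*(4/7) - 3) = 4967 + (12/7 - 3) = 4967 - 9/7 = 34760/7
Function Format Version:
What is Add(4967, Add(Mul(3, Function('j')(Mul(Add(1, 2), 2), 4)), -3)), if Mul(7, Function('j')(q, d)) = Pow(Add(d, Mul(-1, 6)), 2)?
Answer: Rational(34760, 7) ≈ 4965.7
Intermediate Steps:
Function('j')(q, d) = Mul(Rational(1, 7), Pow(Add(-6, d), 2)) (Function('j')(q, d) = Mul(Rational(1, 7), Pow(Add(d, Mul(-1, 6)), 2)) = Mul(Rational(1, 7), Pow(Add(d, -6), 2)) = Mul(Rational(1, 7), Pow(Add(-6, d), 2)))
Add(4967, Add(Mul(3, Function('j')(Mul(Add(1, 2), 2), 4)), -3)) = Add(4967, Add(Mul(3, Mul(Rational(1, 7), Pow(Add(-6, 4), 2))), -3)) = Add(4967, Add(Mul(3, Mul(Rational(1, 7), Pow(-2, 2))), -3)) = Add(4967, Add(Mul(3, Mul(Rational(1, 7), 4)), -3)) = Add(4967, Add(Mul(3, Rational(4, 7)), -3)) = Add(4967, Add(Rational(12, 7), -3)) = Add(4967, Rational(-9, 7)) = Rational(34760, 7)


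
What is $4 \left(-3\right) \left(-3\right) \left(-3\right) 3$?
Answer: $-324$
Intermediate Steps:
$4 \left(-3\right) \left(-3\right) \left(-3\right) 3 = 4 \cdot 9 \left(-3\right) 3 = 4 \left(-27\right) 3 = \left(-108\right) 3 = -324$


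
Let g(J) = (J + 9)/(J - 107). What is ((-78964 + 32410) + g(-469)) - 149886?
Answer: -28287245/144 ≈ -1.9644e+5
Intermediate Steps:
g(J) = (9 + J)/(-107 + J)
((-78964 + 32410) + g(-469)) - 149886 = ((-78964 + 32410) + (9 - 469)/(-107 - 469)) - 149886 = (-46554 - 460/(-576)) - 149886 = (-46554 - 1/576*(-460)) - 149886 = (-46554 + 115/144) - 149886 = -6703661/144 - 149886 = -28287245/144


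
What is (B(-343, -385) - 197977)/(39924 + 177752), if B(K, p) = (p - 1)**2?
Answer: -48981/217676 ≈ -0.22502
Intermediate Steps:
B(K, p) = (-1 + p)**2
(B(-343, -385) - 197977)/(39924 + 177752) = ((-1 - 385)**2 - 197977)/(39924 + 177752) = ((-386)**2 - 197977)/217676 = (148996 - 197977)*(1/217676) = -48981*1/217676 = -48981/217676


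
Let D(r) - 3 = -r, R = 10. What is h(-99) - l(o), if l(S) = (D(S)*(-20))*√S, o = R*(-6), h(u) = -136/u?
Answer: 136/99 + 2520*I*√15 ≈ 1.3737 + 9759.9*I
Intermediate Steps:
D(r) = 3 - r
o = -60 (o = 10*(-6) = -60)
l(S) = √S*(-60 + 20*S) (l(S) = ((3 - S)*(-20))*√S = (-60 + 20*S)*√S = √S*(-60 + 20*S))
h(-99) - l(o) = -136/(-99) - 20*√(-60)*(-3 - 60) = -136*(-1/99) - 20*2*I*√15*(-63) = 136/99 - (-2520)*I*√15 = 136/99 + 2520*I*√15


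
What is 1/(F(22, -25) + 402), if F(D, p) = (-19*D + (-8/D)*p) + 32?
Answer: 11/276 ≈ 0.039855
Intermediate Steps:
F(D, p) = 32 - 19*D - 8*p/D (F(D, p) = (-19*D - 8*p/D) + 32 = 32 - 19*D - 8*p/D)
1/(F(22, -25) + 402) = 1/((32 - 19*22 - 8*(-25)/22) + 402) = 1/((32 - 418 - 8*(-25)*1/22) + 402) = 1/((32 - 418 + 100/11) + 402) = 1/(-4146/11 + 402) = 1/(276/11) = 11/276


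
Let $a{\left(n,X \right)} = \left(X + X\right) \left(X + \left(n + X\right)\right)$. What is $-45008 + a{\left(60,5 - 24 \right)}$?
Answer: $-45844$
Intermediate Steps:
$a{\left(n,X \right)} = 2 X \left(n + 2 X\right)$ ($a{\left(n,X \right)} = 2 X \left(X + \left(X + n\right)\right) = 2 X \left(n + 2 X\right)$)
$-45008 + a{\left(60,5 - 24 \right)} = -45008 + 2 \left(5 - 24\right) \left(60 + 2 \left(5 - 24\right)\right) = -45008 + 2 \left(-19\right) \left(60 + 2 \left(-19\right)\right) = -45008 + 2 \left(-19\right) \left(60 - 38\right) = -45008 + 2 \left(-19\right) 22 = -45008 - 836 = -45844$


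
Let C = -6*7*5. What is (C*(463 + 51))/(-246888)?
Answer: 8995/20574 ≈ 0.43720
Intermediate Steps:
C = -210 (C = -42*5 = -210)
(C*(463 + 51))/(-246888) = -210*(463 + 51)/(-246888) = -210*514*(-1/246888) = -107940*(-1/246888) = 8995/20574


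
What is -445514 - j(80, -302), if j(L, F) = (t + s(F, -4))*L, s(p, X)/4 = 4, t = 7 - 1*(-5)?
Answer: -447754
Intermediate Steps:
t = 12 (t = 7 + 5 = 12)
s(p, X) = 16 (s(p, X) = 4*4 = 16)
j(L, F) = 28*L (j(L, F) = (12 + 16)*L = 28*L)
-445514 - j(80, -302) = -445514 - 28*80 = -445514 - 1*2240 = -445514 - 2240 = -447754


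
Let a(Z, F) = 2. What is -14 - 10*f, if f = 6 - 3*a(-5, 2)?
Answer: -14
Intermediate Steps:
f = 0 (f = 6 - 3*2 = 6 - 6 = 0)
-14 - 10*f = -14 - 10*0 = -14 + 0 = -14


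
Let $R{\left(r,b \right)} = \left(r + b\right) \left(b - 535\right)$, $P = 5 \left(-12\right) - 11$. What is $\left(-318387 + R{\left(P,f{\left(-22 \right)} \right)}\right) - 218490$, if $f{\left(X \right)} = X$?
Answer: $-485076$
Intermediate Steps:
$P = -71$ ($P = -60 - 11 = -71$)
$R{\left(r,b \right)} = \left(-535 + b\right) \left(b + r\right)$ ($R{\left(r,b \right)} = \left(b + r\right) \left(-535 + b\right) = \left(-535 + b\right) \left(b + r\right)$)
$\left(-318387 + R{\left(P,f{\left(-22 \right)} \right)}\right) - 218490 = \left(-318387 - \left(-51317 - 484\right)\right) - 218490 = \left(-318387 + \left(484 + 11770 + 37985 + 1562\right)\right) - 218490 = \left(-318387 + 51801\right) - 218490 = -266586 - 218490 = -485076$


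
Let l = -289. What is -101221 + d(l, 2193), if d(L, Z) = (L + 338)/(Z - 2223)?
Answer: -3036679/30 ≈ -1.0122e+5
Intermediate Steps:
d(L, Z) = (338 + L)/(-2223 + Z)
-101221 + d(l, 2193) = -101221 + (338 - 289)/(-2223 + 2193) = -101221 + 49/(-30) = -101221 - 1/30*49 = -101221 - 49/30 = -3036679/30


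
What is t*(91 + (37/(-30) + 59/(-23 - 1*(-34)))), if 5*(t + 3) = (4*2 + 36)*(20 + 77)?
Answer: 133514429/1650 ≈ 80918.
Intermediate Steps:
t = 4253/5 (t = -3 + ((4*2 + 36)*(20 + 77))/5 = -3 + ((8 + 36)*97)/5 = -3 + (44*97)/5 = -3 + (⅕)*4268 = -3 + 4268/5 = 4253/5 ≈ 850.60)
t*(91 + (37/(-30) + 59/(-23 - 1*(-34)))) = 4253*(91 + (37/(-30) + 59/(-23 - 1*(-34))))/5 = 4253*(91 + (37*(-1/30) + 59/(-23 + 34)))/5 = 4253*(91 + (-37/30 + 59/11))/5 = 4253*(91 + 1363/330)/5 = (4253/5)*(31393/330) = 133514429/1650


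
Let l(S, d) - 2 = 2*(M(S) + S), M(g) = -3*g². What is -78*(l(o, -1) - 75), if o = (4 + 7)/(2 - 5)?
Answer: 12558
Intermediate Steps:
o = -11/3 (o = 11/(-3) = 11*(-⅓) = -11/3 ≈ -3.6667)
l(S, d) = 2 - 6*S² + 2*S (l(S, d) = 2 + 2*(-3*S² + S) = 2 + 2*(S - 3*S²) = 2 + (-6*S² + 2*S) = 2 - 6*S² + 2*S)
-78*(l(o, -1) - 75) = -78*((2 - 6*(-11/3)² + 2*(-11/3)) - 75) = -78*((2 - 6*121/9 - 22/3) - 75) = -78*((2 - 242/3 - 22/3) - 75) = -78*(-86 - 75) = -78*(-161) = 12558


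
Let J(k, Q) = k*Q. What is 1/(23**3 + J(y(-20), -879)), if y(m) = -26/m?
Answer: 10/110243 ≈ 9.0709e-5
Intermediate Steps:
J(k, Q) = Q*k
1/(23**3 + J(y(-20), -879)) = 1/(23**3 - (-22854)/(-20)) = 1/(12167 - (-22854)*(-1)/20) = 1/(12167 - 879*13/10) = 1/(12167 - 11427/10) = 1/(110243/10) = 10/110243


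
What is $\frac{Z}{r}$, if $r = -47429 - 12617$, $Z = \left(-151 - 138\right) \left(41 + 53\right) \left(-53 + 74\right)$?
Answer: $\frac{40749}{4289} \approx 9.5008$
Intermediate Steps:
$Z = -570486$ ($Z = - 289 \cdot 94 \cdot 21 = \left(-289\right) 1974 = -570486$)
$r = -60046$
$\frac{Z}{r} = - \frac{570486}{-60046} = \left(-570486\right) \left(- \frac{1}{60046}\right) = \frac{40749}{4289}$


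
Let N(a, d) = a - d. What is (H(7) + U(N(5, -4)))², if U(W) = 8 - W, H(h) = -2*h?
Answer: 225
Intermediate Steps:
(H(7) + U(N(5, -4)))² = (-2*7 + (8 - (5 - 1*(-4))))² = (-14 + (8 - (5 + 4)))² = (-14 + (8 - 1*9))² = (-14 + (8 - 9))² = (-14 - 1)² = (-15)² = 225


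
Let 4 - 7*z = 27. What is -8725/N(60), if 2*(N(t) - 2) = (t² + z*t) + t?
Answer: -61075/12134 ≈ -5.0334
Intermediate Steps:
z = -23/7 (z = 4/7 - ⅐*27 = 4/7 - 27/7 = -23/7 ≈ -3.2857)
N(t) = 2 + t²/2 - 8*t/7 (N(t) = 2 + ((t² - 23*t/7) + t)/2 = 2 + (t² - 16*t/7)/2 = 2 + (t²/2 - 8*t/7) = 2 + t²/2 - 8*t/7)
-8725/N(60) = -8725/(2 + (½)*60² - 8/7*60) = -8725/(2 + (½)*3600 - 480/7) = -8725/(2 + 1800 - 480/7) = -8725/12134/7 = -8725*7/12134 = -61075/12134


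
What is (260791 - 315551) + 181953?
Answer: 127193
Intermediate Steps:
(260791 - 315551) + 181953 = -54760 + 181953 = 127193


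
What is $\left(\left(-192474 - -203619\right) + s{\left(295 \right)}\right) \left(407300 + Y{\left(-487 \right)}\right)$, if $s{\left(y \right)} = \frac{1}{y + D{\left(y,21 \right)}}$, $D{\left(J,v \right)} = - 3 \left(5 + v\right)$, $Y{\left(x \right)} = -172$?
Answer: $\frac{984625225648}{217} \approx 4.5374 \cdot 10^{9}$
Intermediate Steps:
$D{\left(J,v \right)} = -15 - 3 v$
$s{\left(y \right)} = \frac{1}{-78 + y}$ ($s{\left(y \right)} = \frac{1}{y - 78} = \frac{1}{-78 + y}$)
$\left(\left(-192474 - -203619\right) + s{\left(295 \right)}\right) \left(407300 + Y{\left(-487 \right)}\right) = \left(\left(-192474 - -203619\right) + \frac{1}{-78 + 295}\right) \left(407300 - 172\right) = \left(\left(-192474 + 203619\right) + \frac{1}{217}\right) 407128 = \left(11145 + \frac{1}{217}\right) 407128 = \frac{2418466}{217} \cdot 407128 = \frac{984625225648}{217}$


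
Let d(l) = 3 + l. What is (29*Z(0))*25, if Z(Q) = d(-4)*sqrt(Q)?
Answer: 0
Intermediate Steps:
Z(Q) = -sqrt(Q) (Z(Q) = (3 - 4)*sqrt(Q) = -sqrt(Q))
(29*Z(0))*25 = (29*(-sqrt(0)))*25 = (29*(-1*0))*25 = (29*0)*25 = 0*25 = 0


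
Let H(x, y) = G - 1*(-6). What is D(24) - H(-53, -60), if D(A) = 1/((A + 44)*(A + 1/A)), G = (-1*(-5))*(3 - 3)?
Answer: -58848/9809 ≈ -5.9994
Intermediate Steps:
G = 0 (G = 5*0 = 0)
H(x, y) = 6 (H(x, y) = 0 - 1*(-6) = 0 + 6 = 6)
D(A) = 1/((44 + A)*(A + 1/A))
D(24) - H(-53, -60) = 24/(44 + 24 + 24³ + 44*24²) - 1*6 = 24/(44 + 24 + 13824 + 44*576) - 6 = 24/(44 + 24 + 13824 + 25344) - 6 = 24/39236 - 6 = 24*(1/39236) - 6 = 6/9809 - 6 = -58848/9809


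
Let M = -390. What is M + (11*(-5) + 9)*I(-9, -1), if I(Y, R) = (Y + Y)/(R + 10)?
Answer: -298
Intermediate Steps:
I(Y, R) = 2*Y/(10 + R) (I(Y, R) = (2*Y)/(10 + R) = 2*Y/(10 + R))
M + (11*(-5) + 9)*I(-9, -1) = -390 + (11*(-5) + 9)*(2*(-9)/(10 - 1)) = -390 + (-55 + 9)*(2*(-9)/9) = -390 - 92*(-9)/9 = -390 - 46*(-2) = -390 + 92 = -298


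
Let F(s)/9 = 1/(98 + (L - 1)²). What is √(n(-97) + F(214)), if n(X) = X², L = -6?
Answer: 2*√115261/7 ≈ 97.000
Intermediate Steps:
F(s) = 3/49 (F(s) = 9/(98 + (-6 - 1)²) = 9/(98 + (-7)²) = 9/(98 + 49) = 9/147 = 9*(1/147) = 3/49)
√(n(-97) + F(214)) = √((-97)² + 3/49) = √(9409 + 3/49) = √(461044/49) = 2*√115261/7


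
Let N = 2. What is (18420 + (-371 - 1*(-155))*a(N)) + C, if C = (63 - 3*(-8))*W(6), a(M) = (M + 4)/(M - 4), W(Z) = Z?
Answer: 19590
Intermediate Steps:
a(M) = (4 + M)/(-4 + M)
C = 522 (C = (63 - 3*(-8))*6 = (63 + 24)*6 = 87*6 = 522)
(18420 + (-371 - 1*(-155))*a(N)) + C = (18420 + (-371 - 1*(-155))*((4 + 2)/(-4 + 2))) + 522 = (18420 + (-371 + 155)*(6/(-2))) + 522 = (18420 - (-108)*6) + 522 = (18420 - 216*(-3)) + 522 = (18420 + 648) + 522 = 19068 + 522 = 19590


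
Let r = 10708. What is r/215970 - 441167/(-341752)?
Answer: 49469158703/36904089720 ≈ 1.3405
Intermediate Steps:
r/215970 - 441167/(-341752) = 10708/215970 - 441167/(-341752) = 10708*(1/215970) - 441167*(-1/341752) = 5354/107985 + 441167/341752 = 49469158703/36904089720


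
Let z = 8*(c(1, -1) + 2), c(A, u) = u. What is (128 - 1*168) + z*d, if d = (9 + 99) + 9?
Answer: 896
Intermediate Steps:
d = 117 (d = 108 + 9 = 117)
z = 8 (z = 8*(-1 + 2) = 8*1 = 8)
(128 - 1*168) + z*d = (128 - 1*168) + 8*117 = (128 - 168) + 936 = -40 + 936 = 896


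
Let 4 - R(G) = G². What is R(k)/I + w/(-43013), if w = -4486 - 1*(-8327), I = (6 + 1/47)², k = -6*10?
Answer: -341984140181/3444868157 ≈ -99.273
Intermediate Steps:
k = -60
I = 80089/2209 (I = (6 + 1/47)² = (283/47)² = 80089/2209 ≈ 36.256)
w = 3841 (w = -4486 + 8327 = 3841)
R(G) = 4 - G²
R(k)/I + w/(-43013) = (4 - 1*(-60)²)/(80089/2209) + 3841/(-43013) = (4 - 1*3600)*(2209/80089) + 3841*(-1/43013) = (4 - 3600)*(2209/80089) - 3841/43013 = -3596*2209/80089 - 3841/43013 = -7943564/80089 - 3841/43013 = -341984140181/3444868157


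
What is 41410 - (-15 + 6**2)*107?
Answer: 39163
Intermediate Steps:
41410 - (-15 + 6**2)*107 = 41410 - (-15 + 36)*107 = 41410 - 21*107 = 41410 - 1*2247 = 41410 - 2247 = 39163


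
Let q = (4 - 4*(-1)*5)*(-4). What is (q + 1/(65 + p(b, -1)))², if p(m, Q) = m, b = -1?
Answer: 37736449/4096 ≈ 9213.0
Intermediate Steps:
q = -96 (q = (4 + 4*5)*(-4) = (4 + 20)*(-4) = 24*(-4) = -96)
(q + 1/(65 + p(b, -1)))² = (-96 + 1/(65 - 1))² = (-96 + 1/64)² = (-6143/64)² = 37736449/4096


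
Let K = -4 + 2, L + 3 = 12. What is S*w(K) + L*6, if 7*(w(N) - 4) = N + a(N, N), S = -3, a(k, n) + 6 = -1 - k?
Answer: 45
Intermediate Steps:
L = 9 (L = -3 + 12 = 9)
K = -2
a(k, n) = -7 - k (a(k, n) = -6 + (-1 - k) = -7 - k)
w(N) = 3 (w(N) = 4 + (N + (-7 - N))/7 = 4 + (1/7)*(-7) = 4 - 1 = 3)
S*w(K) + L*6 = -3*3 + 9*6 = -9 + 54 = 45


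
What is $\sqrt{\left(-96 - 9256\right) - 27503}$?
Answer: $9 i \sqrt{455} \approx 191.98 i$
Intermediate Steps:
$\sqrt{\left(-96 - 9256\right) - 27503} = \sqrt{-9352 - 27503} = \sqrt{-36855} = 9 i \sqrt{455}$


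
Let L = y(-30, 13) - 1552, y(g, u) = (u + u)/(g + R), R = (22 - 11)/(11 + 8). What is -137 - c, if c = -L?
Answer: -72665/43 ≈ -1689.9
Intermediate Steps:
R = 11/19 ≈ 0.57895
y(g, u) = 2*u/(11/19 + g) (y(g, u) = (u + u)/(g + 11/19) = (2*u)/(11/19 + g) = 2*u/(11/19 + g))
L = -66774/43 (L = 38*13/(11 + 19*(-30)) - 1552 = 38*13/(11 - 570) - 1552 = 38*13/(-559) - 1552 = 38*13*(-1/559) - 1552 = -38/43 - 1552 = -66774/43 ≈ -1552.9)
c = 66774/43 (c = -1*(-66774/43) = 66774/43 ≈ 1552.9)
-137 - c = -137 - 1*66774/43 = -137 - 66774/43 = -72665/43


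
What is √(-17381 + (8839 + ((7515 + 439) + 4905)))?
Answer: √4317 ≈ 65.704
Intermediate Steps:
√(-17381 + (8839 + ((7515 + 439) + 4905))) = √(-17381 + (8839 + (7954 + 4905))) = √(-17381 + (8839 + 12859)) = √(-17381 + 21698) = √4317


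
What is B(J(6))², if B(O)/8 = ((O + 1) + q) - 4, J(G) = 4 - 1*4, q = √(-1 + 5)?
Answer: 64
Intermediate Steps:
q = 2 (q = √4 = 2)
J(G) = 0 (J(G) = 4 - 4 = 0)
B(O) = -8 + 8*O (B(O) = 8*(((O + 1) + 2) - 4) = 8*(((1 + O) + 2) - 4) = 8*((3 + O) - 4) = 8*(-1 + O) = -8 + 8*O)
B(J(6))² = (-8 + 8*0)² = (-8 + 0)² = (-8)² = 64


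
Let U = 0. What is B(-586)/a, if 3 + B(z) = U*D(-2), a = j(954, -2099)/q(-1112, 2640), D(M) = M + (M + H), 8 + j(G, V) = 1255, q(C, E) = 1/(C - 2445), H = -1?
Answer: 3/4435579 ≈ 6.7635e-7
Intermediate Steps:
q(C, E) = 1/(-2445 + C)
j(G, V) = 1247 (j(G, V) = -8 + 1255 = 1247)
D(M) = -1 + 2*M (D(M) = M + (M - 1) = M + (-1 + M) = -1 + 2*M)
a = -4435579 (a = 1247/(1/(-2445 - 1112)) = 1247/(1/(-3557)) = 1247/(-1/3557) = 1247*(-3557) = -4435579)
B(z) = -3 (B(z) = -3 + 0*(-1 + 2*(-2)) = -3 + 0*(-1 - 4) = -3 + 0*(-5) = -3 + 0 = -3)
B(-586)/a = -3/(-4435579) = -3*(-1/4435579) = 3/4435579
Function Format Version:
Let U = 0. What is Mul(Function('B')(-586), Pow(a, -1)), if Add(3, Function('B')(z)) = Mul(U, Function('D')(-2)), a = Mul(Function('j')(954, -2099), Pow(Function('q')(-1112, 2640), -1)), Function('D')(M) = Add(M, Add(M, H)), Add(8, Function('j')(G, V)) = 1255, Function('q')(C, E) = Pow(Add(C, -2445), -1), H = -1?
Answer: Rational(3, 4435579) ≈ 6.7635e-7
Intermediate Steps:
Function('q')(C, E) = Pow(Add(-2445, C), -1)
Function('j')(G, V) = 1247 (Function('j')(G, V) = Add(-8, 1255) = 1247)
Function('D')(M) = Add(-1, Mul(2, M)) (Function('D')(M) = Add(M, Add(M, -1)) = Add(M, Add(-1, M)) = Add(-1, Mul(2, M)))
a = -4435579 (a = Mul(1247, Pow(Pow(Add(-2445, -1112), -1), -1)) = Mul(1247, Pow(Pow(-3557, -1), -1)) = Mul(1247, Pow(Rational(-1, 3557), -1)) = Mul(1247, -3557) = -4435579)
Function('B')(z) = -3 (Function('B')(z) = Add(-3, Mul(0, Add(-1, Mul(2, -2)))) = Add(-3, Mul(0, Add(-1, -4))) = Add(-3, Mul(0, -5)) = Add(-3, 0) = -3)
Mul(Function('B')(-586), Pow(a, -1)) = Mul(-3, Pow(-4435579, -1)) = Mul(-3, Rational(-1, 4435579)) = Rational(3, 4435579)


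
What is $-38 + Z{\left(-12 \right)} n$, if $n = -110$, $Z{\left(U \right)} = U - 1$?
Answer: $1392$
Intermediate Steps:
$Z{\left(U \right)} = -1 + U$
$-38 + Z{\left(-12 \right)} n = -38 + \left(-1 - 12\right) \left(-110\right) = -38 - -1430 = -38 + 1430 = 1392$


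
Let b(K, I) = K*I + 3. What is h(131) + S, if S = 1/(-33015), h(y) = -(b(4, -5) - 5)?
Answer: 726329/33015 ≈ 22.000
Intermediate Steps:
b(K, I) = 3 + I*K (b(K, I) = I*K + 3 = 3 + I*K)
h(y) = 22 (h(y) = -((3 - 5*4) - 5) = -((3 - 20) - 5) = -(-17 - 5) = -1*(-22) = 22)
S = -1/33015 ≈ -3.0289e-5
h(131) + S = 22 - 1/33015 = 726329/33015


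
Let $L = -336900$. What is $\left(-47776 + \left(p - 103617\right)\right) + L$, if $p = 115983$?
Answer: $-372310$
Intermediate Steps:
$\left(-47776 + \left(p - 103617\right)\right) + L = \left(-47776 + \left(115983 - 103617\right)\right) - 336900 = \left(-47776 + 12366\right) - 336900 = -35410 - 336900 = -372310$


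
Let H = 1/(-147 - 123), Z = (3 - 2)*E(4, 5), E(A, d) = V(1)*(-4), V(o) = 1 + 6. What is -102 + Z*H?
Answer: -13756/135 ≈ -101.90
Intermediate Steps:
V(o) = 7
E(A, d) = -28 (E(A, d) = 7*(-4) = -28)
Z = -28 (Z = (3 - 2)*(-28) = 1*(-28) = -28)
H = -1/270 (H = 1/(-270) = -1/270 ≈ -0.0037037)
-102 + Z*H = -102 - 28*(-1/270) = -102 + 14/135 = -13756/135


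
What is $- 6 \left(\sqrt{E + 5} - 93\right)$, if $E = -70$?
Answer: $558 - 6 i \sqrt{65} \approx 558.0 - 48.374 i$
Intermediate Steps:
$- 6 \left(\sqrt{E + 5} - 93\right) = - 6 \left(\sqrt{-70 + 5} - 93\right) = - 6 \left(\sqrt{-65} - 93\right) = - 6 \left(i \sqrt{65} - 93\right) = - 6 \left(-93 + i \sqrt{65}\right) = 558 - 6 i \sqrt{65}$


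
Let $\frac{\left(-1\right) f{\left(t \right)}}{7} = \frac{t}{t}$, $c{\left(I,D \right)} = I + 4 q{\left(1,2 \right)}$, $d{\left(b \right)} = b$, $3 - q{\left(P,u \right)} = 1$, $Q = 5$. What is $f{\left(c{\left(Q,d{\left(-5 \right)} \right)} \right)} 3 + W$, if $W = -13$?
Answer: $-34$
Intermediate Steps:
$q{\left(P,u \right)} = 2$ ($q{\left(P,u \right)} = 3 - 1 = 2$)
$c{\left(I,D \right)} = 8 + I$ ($c{\left(I,D \right)} = I + 4 \cdot 2 = I + 8 = 8 + I$)
$f{\left(t \right)} = -7$ ($f{\left(t \right)} = - 7 \frac{t}{t} = \left(-7\right) 1 = -7$)
$f{\left(c{\left(Q,d{\left(-5 \right)} \right)} \right)} 3 + W = \left(-7\right) 3 - 13 = -21 - 13 = -34$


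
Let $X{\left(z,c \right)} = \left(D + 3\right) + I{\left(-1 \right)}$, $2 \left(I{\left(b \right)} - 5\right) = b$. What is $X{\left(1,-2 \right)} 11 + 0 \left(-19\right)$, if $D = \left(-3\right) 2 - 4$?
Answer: $- \frac{55}{2} \approx -27.5$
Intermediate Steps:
$I{\left(b \right)} = 5 + \frac{b}{2}$
$D = -10$ ($D = -6 - 4 = -10$)
$X{\left(z,c \right)} = - \frac{5}{2}$ ($X{\left(z,c \right)} = \left(-10 + 3\right) + \left(5 + \frac{1}{2} \left(-1\right)\right) = -7 + \left(5 - \frac{1}{2}\right) = -7 + \frac{9}{2} = - \frac{5}{2}$)
$X{\left(1,-2 \right)} 11 + 0 \left(-19\right) = \left(- \frac{5}{2}\right) 11 + 0 \left(-19\right) = - \frac{55}{2} + 0 = - \frac{55}{2}$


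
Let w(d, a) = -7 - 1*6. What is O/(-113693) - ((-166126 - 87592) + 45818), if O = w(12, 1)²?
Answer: 23636774531/113693 ≈ 2.0790e+5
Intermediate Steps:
w(d, a) = -13 (w(d, a) = -7 - 6 = -13)
O = 169 (O = (-13)² = 169)
O/(-113693) - ((-166126 - 87592) + 45818) = 169/(-113693) - ((-166126 - 87592) + 45818) = 169*(-1/113693) - (-253718 + 45818) = -169/113693 - 1*(-207900) = -169/113693 + 207900 = 23636774531/113693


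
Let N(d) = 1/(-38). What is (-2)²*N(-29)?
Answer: -2/19 ≈ -0.10526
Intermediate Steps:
N(d) = -1/38
(-2)²*N(-29) = (-2)²*(-1/38) = 4*(-1/38) = -2/19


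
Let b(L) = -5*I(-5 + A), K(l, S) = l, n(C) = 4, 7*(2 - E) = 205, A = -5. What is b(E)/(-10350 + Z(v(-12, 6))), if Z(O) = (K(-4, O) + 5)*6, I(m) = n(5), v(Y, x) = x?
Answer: 5/2586 ≈ 0.0019335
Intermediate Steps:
E = -191/7 (E = 2 - ⅐*205 = 2 - 205/7 = -191/7 ≈ -27.286)
I(m) = 4
b(L) = -20 (b(L) = -5*4 = -20)
Z(O) = 6 (Z(O) = (-4 + 5)*6 = 1*6 = 6)
b(E)/(-10350 + Z(v(-12, 6))) = -20/(-10350 + 6) = -20/(-10344) = -20*(-1/10344) = 5/2586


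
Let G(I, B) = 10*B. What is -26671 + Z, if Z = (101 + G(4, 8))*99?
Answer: -8752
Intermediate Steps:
Z = 17919 (Z = (101 + 10*8)*99 = (101 + 80)*99 = 181*99 = 17919)
-26671 + Z = -26671 + 17919 = -8752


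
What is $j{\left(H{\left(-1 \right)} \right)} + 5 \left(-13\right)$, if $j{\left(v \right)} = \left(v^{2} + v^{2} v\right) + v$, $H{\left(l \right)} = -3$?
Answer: $-86$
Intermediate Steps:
$j{\left(v \right)} = v + v^{2} + v^{3}$ ($j{\left(v \right)} = \left(v^{2} + v^{3}\right) + v = v + v^{2} + v^{3}$)
$j{\left(H{\left(-1 \right)} \right)} + 5 \left(-13\right) = - 3 \left(1 - 3 + \left(-3\right)^{2}\right) + 5 \left(-13\right) = - 3 \left(1 - 3 + 9\right) - 65 = \left(-3\right) 7 - 65 = -21 - 65 = -86$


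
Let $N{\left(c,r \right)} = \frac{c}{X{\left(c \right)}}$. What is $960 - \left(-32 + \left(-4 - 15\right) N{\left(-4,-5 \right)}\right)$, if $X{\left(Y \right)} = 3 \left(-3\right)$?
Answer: $\frac{9004}{9} \approx 1000.4$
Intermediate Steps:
$X{\left(Y \right)} = -9$
$N{\left(c,r \right)} = - \frac{c}{9}$ ($N{\left(c,r \right)} = \frac{c}{-9} = c \left(- \frac{1}{9}\right) = - \frac{c}{9}$)
$960 - \left(-32 + \left(-4 - 15\right) N{\left(-4,-5 \right)}\right) = 960 - \left(-32 + \left(-4 - 15\right) \left(\left(- \frac{1}{9}\right) \left(-4\right)\right)\right) = 960 - \left(-32 - \frac{76}{9}\right) = 960 - - \frac{364}{9} = 960 + \frac{364}{9} = \frac{9004}{9}$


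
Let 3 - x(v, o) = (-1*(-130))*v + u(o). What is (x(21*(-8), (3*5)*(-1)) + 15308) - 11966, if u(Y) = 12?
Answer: 25173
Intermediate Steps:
x(v, o) = -9 - 130*v (x(v, o) = 3 - ((-1*(-130))*v + 12) = 3 - (130*v + 12) = 3 - (12 + 130*v) = 3 + (-12 - 130*v) = -9 - 130*v)
(x(21*(-8), (3*5)*(-1)) + 15308) - 11966 = ((-9 - 2730*(-8)) + 15308) - 11966 = ((-9 - 130*(-168)) + 15308) - 11966 = ((-9 + 21840) + 15308) - 11966 = (21831 + 15308) - 11966 = 37139 - 11966 = 25173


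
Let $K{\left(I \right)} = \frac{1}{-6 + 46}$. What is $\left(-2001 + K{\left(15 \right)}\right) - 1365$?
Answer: $- \frac{134639}{40} \approx -3366.0$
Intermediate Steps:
$K{\left(I \right)} = \frac{1}{40}$
$\left(-2001 + K{\left(15 \right)}\right) - 1365 = \left(-2001 + \frac{1}{40}\right) - 1365 = - \frac{80039}{40} - 1365 = - \frac{134639}{40}$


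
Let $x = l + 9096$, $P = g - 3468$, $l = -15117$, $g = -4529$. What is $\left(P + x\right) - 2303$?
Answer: $-16321$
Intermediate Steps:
$P = -7997$ ($P = -4529 - 3468 = -7997$)
$x = -6021$ ($x = -15117 + 9096 = -6021$)
$\left(P + x\right) - 2303 = \left(-7997 - 6021\right) - 2303 = -14018 - 2303 = -16321$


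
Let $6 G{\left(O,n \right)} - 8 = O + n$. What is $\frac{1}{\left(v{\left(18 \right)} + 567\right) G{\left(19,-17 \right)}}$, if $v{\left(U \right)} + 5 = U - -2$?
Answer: $\frac{1}{970} \approx 0.0010309$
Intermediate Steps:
$G{\left(O,n \right)} = \frac{4}{3} + \frac{O}{6} + \frac{n}{6}$ ($G{\left(O,n \right)} = \frac{4}{3} + \frac{O + n}{6} = \frac{4}{3} + \left(\frac{O}{6} + \frac{n}{6}\right) = \frac{4}{3} + \frac{O}{6} + \frac{n}{6}$)
$v{\left(U \right)} = -3 + U$ ($v{\left(U \right)} = -5 + \left(U - -2\right) = -5 + \left(U + 2\right) = -5 + \left(2 + U\right) = -3 + U$)
$\frac{1}{\left(v{\left(18 \right)} + 567\right) G{\left(19,-17 \right)}} = \frac{1}{\left(\left(-3 + 18\right) + 567\right) \left(\frac{4}{3} + \frac{1}{6} \cdot 19 + \frac{1}{6} \left(-17\right)\right)} = \frac{1}{\left(15 + 567\right) \left(\frac{4}{3} + \frac{19}{6} - \frac{17}{6}\right)} = \frac{1}{582 \cdot \frac{5}{3}} = \frac{1}{582} \cdot \frac{3}{5} = \frac{1}{970}$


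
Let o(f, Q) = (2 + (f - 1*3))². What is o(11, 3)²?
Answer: 10000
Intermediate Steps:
o(f, Q) = (-1 + f)² (o(f, Q) = (2 + (f - 3))² = (2 + (-3 + f))² = (-1 + f)²)
o(11, 3)² = ((-1 + 11)²)² = (10²)² = 100² = 10000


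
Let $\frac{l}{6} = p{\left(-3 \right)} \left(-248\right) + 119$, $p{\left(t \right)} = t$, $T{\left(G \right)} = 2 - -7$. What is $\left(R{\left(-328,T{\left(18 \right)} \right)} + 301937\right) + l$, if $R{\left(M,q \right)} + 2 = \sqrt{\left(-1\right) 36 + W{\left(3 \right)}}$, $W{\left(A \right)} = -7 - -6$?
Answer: $307113 + i \sqrt{37} \approx 3.0711 \cdot 10^{5} + 6.0828 i$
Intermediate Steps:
$T{\left(G \right)} = 9$ ($T{\left(G \right)} = 2 + 7 = 9$)
$W{\left(A \right)} = -1$ ($W{\left(A \right)} = -7 + 6 = -1$)
$l = 5178$ ($l = 6 \left(\left(-3\right) \left(-248\right) + 119\right) = 6 \left(744 + 119\right) = 6 \cdot 863 = 5178$)
$R{\left(M,q \right)} = -2 + i \sqrt{37}$ ($R{\left(M,q \right)} = -2 + \sqrt{\left(-1\right) 36 - 1} = -2 + \sqrt{-36 - 1} = -2 + \sqrt{-37} = -2 + i \sqrt{37}$)
$\left(R{\left(-328,T{\left(18 \right)} \right)} + 301937\right) + l = \left(\left(-2 + i \sqrt{37}\right) + 301937\right) + 5178 = \left(301935 + i \sqrt{37}\right) + 5178 = 307113 + i \sqrt{37}$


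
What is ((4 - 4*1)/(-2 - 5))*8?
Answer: 0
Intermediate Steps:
((4 - 4*1)/(-2 - 5))*8 = ((4 - 4)/(-7))*8 = -⅐*0*8 = 0*8 = 0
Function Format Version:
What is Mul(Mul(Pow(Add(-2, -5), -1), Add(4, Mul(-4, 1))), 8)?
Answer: 0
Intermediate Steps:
Mul(Mul(Pow(Add(-2, -5), -1), Add(4, Mul(-4, 1))), 8) = Mul(Mul(Pow(-7, -1), Add(4, -4)), 8) = Mul(Mul(Rational(-1, 7), 0), 8) = Mul(0, 8) = 0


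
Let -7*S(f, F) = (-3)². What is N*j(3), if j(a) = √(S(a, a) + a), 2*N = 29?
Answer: 29*√21/7 ≈ 18.985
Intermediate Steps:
N = 29/2 (N = (½)*29 = 29/2 ≈ 14.500)
S(f, F) = -9/7 (S(f, F) = -⅐*(-3)² = -⅐*9 = -9/7)
j(a) = √(-9/7 + a)
N*j(3) = 29*(√(-63 + 49*3)/7)/2 = 29*(√(-63 + 147)/7)/2 = 29*(√84/7)/2 = 29*((2*√21)/7)/2 = 29*(2*√21/7)/2 = 29*√21/7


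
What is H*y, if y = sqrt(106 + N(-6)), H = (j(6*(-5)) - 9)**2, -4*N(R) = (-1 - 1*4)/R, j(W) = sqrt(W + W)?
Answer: 7*sqrt(15234)/4 - 9*I*sqrt(25390) ≈ 216.0 - 1434.1*I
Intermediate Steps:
j(W) = sqrt(2)*sqrt(W) (j(W) = sqrt(2*W) = sqrt(2)*sqrt(W))
N(R) = 5/(4*R) (N(R) = -(-1 - 1*4)/(4*R) = -(-1 - 4)/(4*R) = -(-5)/(4*R) = 5/(4*R))
H = (-9 + 2*I*sqrt(15))**2 (H = (sqrt(2)*sqrt(6*(-5)) - 9)**2 = (sqrt(2)*sqrt(-30) - 9)**2 = (sqrt(2)*(I*sqrt(30)) - 9)**2 = (2*I*sqrt(15) - 9)**2 = (-9 + 2*I*sqrt(15))**2 ≈ 21.0 - 139.43*I)
y = sqrt(15234)/12 (y = sqrt(106 + (5/4)/(-6)) = sqrt(106 + (5/4)*(-1/6)) = sqrt(106 - 5/24) = sqrt(2539/24) = sqrt(15234)/12 ≈ 10.286)
H*y = (21 - 36*I*sqrt(15))*(sqrt(15234)/12) = sqrt(15234)*(21 - 36*I*sqrt(15))/12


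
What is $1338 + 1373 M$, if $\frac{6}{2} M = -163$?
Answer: $- \frac{219785}{3} \approx -73262.0$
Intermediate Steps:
$M = - \frac{163}{3}$ ($M = \frac{1}{3} \left(-163\right) = - \frac{163}{3} \approx -54.333$)
$1338 + 1373 M = 1338 + 1373 \left(- \frac{163}{3}\right) = 1338 - \frac{223799}{3} = - \frac{219785}{3}$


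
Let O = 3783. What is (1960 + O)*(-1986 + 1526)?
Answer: -2641780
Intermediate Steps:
(1960 + O)*(-1986 + 1526) = (1960 + 3783)*(-1986 + 1526) = 5743*(-460) = -2641780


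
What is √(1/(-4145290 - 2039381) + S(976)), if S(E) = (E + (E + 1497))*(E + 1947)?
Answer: 2*√96404037296096961309/6184671 ≈ 3175.1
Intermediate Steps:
S(E) = (1497 + 2*E)*(1947 + E) (S(E) = (E + (1497 + E))*(1947 + E) = (1497 + 2*E)*(1947 + E))
√(1/(-4145290 - 2039381) + S(976)) = √(1/(-4145290 - 2039381) + (2914659 + 2*976² + 5391*976)) = √(1/(-6184671) + (2914659 + 2*952576 + 5261616)) = √(-1/6184671 + (2914659 + 1905152 + 5261616)) = √(-1/6184671 + 10081427) = √(62350309205516/6184671) = 2*√96404037296096961309/6184671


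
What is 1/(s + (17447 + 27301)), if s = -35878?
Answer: 1/8870 ≈ 0.00011274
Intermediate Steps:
1/(s + (17447 + 27301)) = 1/(-35878 + (17447 + 27301)) = 1/(-35878 + 44748) = 1/8870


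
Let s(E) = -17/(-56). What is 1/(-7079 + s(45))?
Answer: -56/396407 ≈ -0.00014127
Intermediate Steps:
s(E) = 17/56 (s(E) = -17*(-1/56) = 17/56)
1/(-7079 + s(45)) = 1/(-7079 + 17/56) = 1/(-396407/56) = -56/396407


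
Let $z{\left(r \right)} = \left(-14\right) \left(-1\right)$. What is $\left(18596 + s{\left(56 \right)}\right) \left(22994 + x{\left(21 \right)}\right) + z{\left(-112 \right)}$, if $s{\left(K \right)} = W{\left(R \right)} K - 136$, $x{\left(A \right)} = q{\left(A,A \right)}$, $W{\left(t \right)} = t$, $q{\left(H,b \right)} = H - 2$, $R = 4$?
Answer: $429974906$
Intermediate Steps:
$q{\left(H,b \right)} = -2 + H$
$x{\left(A \right)} = -2 + A$
$z{\left(r \right)} = 14$
$s{\left(K \right)} = -136 + 4 K$ ($s{\left(K \right)} = 4 K - 136 = -136 + 4 K$)
$\left(18596 + s{\left(56 \right)}\right) \left(22994 + x{\left(21 \right)}\right) + z{\left(-112 \right)} = \left(18596 + \left(-136 + 4 \cdot 56\right)\right) \left(22994 + \left(-2 + 21\right)\right) + 14 = \left(18596 + \left(-136 + 224\right)\right) \left(22994 + 19\right) + 14 = \left(18596 + 88\right) 23013 + 14 = 18684 \cdot 23013 + 14 = 429974892 + 14 = 429974906$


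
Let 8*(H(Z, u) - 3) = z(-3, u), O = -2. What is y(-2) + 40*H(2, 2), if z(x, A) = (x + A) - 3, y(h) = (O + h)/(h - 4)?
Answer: 302/3 ≈ 100.67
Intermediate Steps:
y(h) = (-2 + h)/(-4 + h) (y(h) = (-2 + h)/(h - 4) = (-2 + h)/(-4 + h))
z(x, A) = -3 + A + x (z(x, A) = (A + x) - 3 = -3 + A + x)
H(Z, u) = 9/4 + u/8 (H(Z, u) = 3 + (-3 + u - 3)/8 = 3 + (-6 + u)/8 = 3 + (-¾ + u/8) = 9/4 + u/8)
y(-2) + 40*H(2, 2) = (-2 - 2)/(-4 - 2) + 40*(9/4 + (⅛)*2) = -4/(-6) + 40*(9/4 + ¼) = -⅙*(-4) + 40*(5/2) = ⅔ + 100 = 302/3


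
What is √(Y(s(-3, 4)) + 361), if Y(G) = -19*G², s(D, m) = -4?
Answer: √57 ≈ 7.5498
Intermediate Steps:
√(Y(s(-3, 4)) + 361) = √(-19*(-4)² + 361) = √(-19*16 + 361) = √(-304 + 361) = √57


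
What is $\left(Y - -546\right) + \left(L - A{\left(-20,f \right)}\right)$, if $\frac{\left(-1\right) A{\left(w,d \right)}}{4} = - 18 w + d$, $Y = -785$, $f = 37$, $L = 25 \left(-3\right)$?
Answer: $1274$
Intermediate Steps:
$L = -75$
$A{\left(w,d \right)} = - 4 d + 72 w$ ($A{\left(w,d \right)} = - 4 \left(- 18 w + d\right) = - 4 \left(d - 18 w\right) = - 4 d + 72 w$)
$\left(Y - -546\right) + \left(L - A{\left(-20,f \right)}\right) = \left(-785 - -546\right) - \left(75 - 1440 - 148\right) = \left(-785 + 546\right) - -1513 = -239 - -1513 = -239 + \left(-75 + 1588\right) = -239 + 1513 = 1274$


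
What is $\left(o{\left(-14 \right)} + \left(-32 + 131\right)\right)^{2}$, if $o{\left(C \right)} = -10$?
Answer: $7921$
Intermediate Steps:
$\left(o{\left(-14 \right)} + \left(-32 + 131\right)\right)^{2} = \left(-10 + \left(-32 + 131\right)\right)^{2} = \left(-10 + 99\right)^{2} = 89^{2} = 7921$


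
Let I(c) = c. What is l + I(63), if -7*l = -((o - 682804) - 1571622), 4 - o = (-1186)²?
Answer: -3660577/7 ≈ -5.2294e+5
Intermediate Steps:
o = -1406592 (o = 4 - 1*(-1186)² = 4 - 1*1406596 = 4 - 1406596 = -1406592)
l = -3661018/7 (l = -(-1)*((-1406592 - 682804) - 1571622)/7 = -(-1)*(-2089396 - 1571622)/7 = -(-1)*(-3661018)/7 = -⅐*3661018 = -3661018/7 ≈ -5.2300e+5)
l + I(63) = -3661018/7 + 63 = -3660577/7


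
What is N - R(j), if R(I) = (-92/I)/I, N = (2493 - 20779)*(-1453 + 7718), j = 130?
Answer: -484023562727/4225 ≈ -1.1456e+8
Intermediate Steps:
N = -114561790 (N = -18286*6265 = -114561790)
R(I) = -92/I**2
N - R(j) = -114561790 - (-92)/130**2 = -114561790 - (-92)/16900 = -114561790 - 1*(-23/4225) = -114561790 + 23/4225 = -484023562727/4225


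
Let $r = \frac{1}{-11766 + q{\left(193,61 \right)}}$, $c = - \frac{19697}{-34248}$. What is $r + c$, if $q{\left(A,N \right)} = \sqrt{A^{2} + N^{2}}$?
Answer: $\frac{1362809114437}{2369923687464} - \frac{\sqrt{40970}}{138397786} \approx 0.57504$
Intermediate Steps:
$c = \frac{19697}{34248}$ ($c = \left(-19697\right) \left(- \frac{1}{34248}\right) = \frac{19697}{34248} \approx 0.57513$)
$r = \frac{1}{-11766 + \sqrt{40970}}$ ($r = \frac{1}{-11766 + \sqrt{193^{2} + 61^{2}}} = \frac{1}{-11766 + \sqrt{37249 + 3721}} = \frac{1}{-11766 + \sqrt{40970}} \approx -8.6478 \cdot 10^{-5}$)
$r + c = \left(- \frac{5883}{69198893} - \frac{\sqrt{40970}}{138397786}\right) + \frac{19697}{34248} = \frac{1362809114437}{2369923687464} - \frac{\sqrt{40970}}{138397786}$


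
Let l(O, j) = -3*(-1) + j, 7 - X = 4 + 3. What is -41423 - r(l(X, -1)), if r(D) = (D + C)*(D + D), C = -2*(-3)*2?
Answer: -41479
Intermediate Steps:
C = 12 (C = 6*2 = 12)
X = 0 (X = 7 - (4 + 3) = 7 - 1*7 = 7 - 7 = 0)
l(O, j) = 3 + j
r(D) = 2*D*(12 + D) (r(D) = (D + 12)*(D + D) = (12 + D)*(2*D) = 2*D*(12 + D))
-41423 - r(l(X, -1)) = -41423 - 2*(3 - 1)*(12 + (3 - 1)) = -41423 - 2*2*(12 + 2) = -41423 - 2*2*14 = -41423 - 1*56 = -41423 - 56 = -41479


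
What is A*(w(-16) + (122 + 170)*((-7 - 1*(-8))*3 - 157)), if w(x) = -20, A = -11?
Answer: 494868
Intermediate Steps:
A*(w(-16) + (122 + 170)*((-7 - 1*(-8))*3 - 157)) = -11*(-20 + (122 + 170)*((-7 - 1*(-8))*3 - 157)) = -11*(-20 + 292*((-7 + 8)*3 - 157)) = -11*(-20 + 292*(1*3 - 157)) = -11*(-20 + 292*(3 - 157)) = -11*(-20 + 292*(-154)) = -11*(-20 - 44968) = -11*(-44988) = 494868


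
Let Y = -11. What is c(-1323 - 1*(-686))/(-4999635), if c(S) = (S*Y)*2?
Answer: -14014/4999635 ≈ -0.0028030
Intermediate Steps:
c(S) = -22*S (c(S) = (S*(-11))*2 = -11*S*2 = -22*S)
c(-1323 - 1*(-686))/(-4999635) = -22*(-1323 - 1*(-686))/(-4999635) = -22*(-1323 + 686)*(-1/4999635) = -22*(-637)*(-1/4999635) = 14014*(-1/4999635) = -14014/4999635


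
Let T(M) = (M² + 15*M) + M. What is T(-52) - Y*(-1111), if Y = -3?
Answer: -1461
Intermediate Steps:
T(M) = M² + 16*M
T(-52) - Y*(-1111) = -52*(16 - 52) - (-3)*(-1111) = -52*(-36) - 1*3333 = 1872 - 3333 = -1461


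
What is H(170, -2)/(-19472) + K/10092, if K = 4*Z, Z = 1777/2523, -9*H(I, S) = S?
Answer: 5531197/20658263448 ≈ 0.00026775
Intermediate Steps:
H(I, S) = -S/9
Z = 1777/2523 (Z = 1777*(1/2523) = 1777/2523 ≈ 0.70432)
K = 7108/2523 (K = 4*(1777/2523) = 7108/2523 ≈ 2.8173)
H(170, -2)/(-19472) + K/10092 = -⅑*(-2)/(-19472) + (7108/2523)/10092 = (2/9)*(-1/19472) + (7108/2523)*(1/10092) = -1/87624 + 1777/6365529 = 5531197/20658263448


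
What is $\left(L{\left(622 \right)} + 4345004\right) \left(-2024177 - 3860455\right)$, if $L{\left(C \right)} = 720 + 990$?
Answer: $-25578812299248$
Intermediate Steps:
$L{\left(C \right)} = 1710$
$\left(L{\left(622 \right)} + 4345004\right) \left(-2024177 - 3860455\right) = \left(1710 + 4345004\right) \left(-2024177 - 3860455\right) = 4346714 \left(-5884632\right) = -25578812299248$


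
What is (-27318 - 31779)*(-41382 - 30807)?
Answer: 4266153333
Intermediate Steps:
(-27318 - 31779)*(-41382 - 30807) = -59097*(-72189) = 4266153333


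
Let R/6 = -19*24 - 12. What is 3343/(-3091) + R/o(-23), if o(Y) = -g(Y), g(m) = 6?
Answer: 1443245/3091 ≈ 466.92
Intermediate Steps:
o(Y) = -6 (o(Y) = -1*6 = -6)
R = -2808 (R = 6*(-19*24 - 12) = 6*(-456 - 12) = 6*(-468) = -2808)
3343/(-3091) + R/o(-23) = 3343/(-3091) - 2808/(-6) = 3343*(-1/3091) - 2808*(-1/6) = -3343/3091 + 468 = 1443245/3091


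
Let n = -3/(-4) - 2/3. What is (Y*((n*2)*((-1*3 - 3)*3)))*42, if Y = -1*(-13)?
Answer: -1638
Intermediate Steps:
n = 1/12 (n = -3*(-¼) - 2*⅓ = ¾ - ⅔ = 1/12 ≈ 0.083333)
Y = 13
(Y*((n*2)*((-1*3 - 3)*3)))*42 = (13*(((1/12)*2)*((-1*3 - 3)*3)))*42 = (13*(((-3 - 3)*3)/6))*42 = (13*((-6*3)/6))*42 = (13*((⅙)*(-18)))*42 = (13*(-3))*42 = -39*42 = -1638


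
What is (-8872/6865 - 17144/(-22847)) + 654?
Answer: 102491399346/156844655 ≈ 653.46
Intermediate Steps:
(-8872/6865 - 17144/(-22847)) + 654 = (-8872*1/6865 - 17144*(-1/22847)) + 654 = (-8872/6865 + 17144/22847) + 654 = -85005024/156844655 + 654 = 102491399346/156844655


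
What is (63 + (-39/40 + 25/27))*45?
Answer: 67987/24 ≈ 2832.8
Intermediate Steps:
(63 + (-39/40 + 25/27))*45 = (63 - 53/1080)*45 = (67987/1080)*45 = 67987/24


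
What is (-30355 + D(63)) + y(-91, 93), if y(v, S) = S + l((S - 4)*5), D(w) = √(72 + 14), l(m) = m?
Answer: -29817 + √86 ≈ -29808.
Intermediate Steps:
D(w) = √86
y(v, S) = -20 + 6*S (y(v, S) = S + (S - 4)*5 = S + (-4 + S)*5 = S + (-20 + 5*S) = -20 + 6*S)
(-30355 + D(63)) + y(-91, 93) = (-30355 + √86) + (-20 + 6*93) = (-30355 + √86) + (-20 + 558) = (-30355 + √86) + 538 = -29817 + √86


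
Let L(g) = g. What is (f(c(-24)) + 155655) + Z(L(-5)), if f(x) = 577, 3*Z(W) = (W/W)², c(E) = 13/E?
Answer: 468697/3 ≈ 1.5623e+5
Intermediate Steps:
Z(W) = ⅓ (Z(W) = (W/W)²/3 = (⅓)*1² = (⅓)*1 = ⅓)
(f(c(-24)) + 155655) + Z(L(-5)) = (577 + 155655) + ⅓ = 156232 + ⅓ = 468697/3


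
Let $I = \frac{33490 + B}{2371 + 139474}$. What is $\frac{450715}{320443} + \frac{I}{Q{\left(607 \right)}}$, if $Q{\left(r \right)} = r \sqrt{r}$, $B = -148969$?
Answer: $\frac{450715}{320443} - \frac{115479 \sqrt{607}}{52262648405} \approx 1.4065$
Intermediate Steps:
$I = - \frac{115479}{141845}$ ($I = \frac{33490 - 148969}{2371 + 139474} = - \frac{115479}{141845} \approx -0.81412$)
$Q{\left(r \right)} = r^{\frac{3}{2}}$
$\frac{450715}{320443} + \frac{I}{Q{\left(607 \right)}} = \frac{450715}{320443} - \frac{115479}{141845 \cdot 607^{\frac{3}{2}}} = 450715 \cdot \frac{1}{320443} - \frac{115479}{141845 \cdot 607 \sqrt{607}} = \frac{450715}{320443} - \frac{115479 \frac{\sqrt{607}}{368449}}{141845} = \frac{450715}{320443} - \frac{115479 \sqrt{607}}{52262648405}$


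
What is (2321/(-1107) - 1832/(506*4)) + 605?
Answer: 168602239/280071 ≈ 602.00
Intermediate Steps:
(2321/(-1107) - 1832/(506*4)) + 605 = (2321*(-1/1107) - 1832/2024) + 605 = (-2321/1107 - 1832*1/2024) + 605 = (-2321/1107 - 229/253) + 605 = -840716/280071 + 605 = 168602239/280071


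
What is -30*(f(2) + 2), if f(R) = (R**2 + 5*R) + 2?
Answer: -540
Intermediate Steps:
f(R) = 2 + R**2 + 5*R
-30*(f(2) + 2) = -30*((2 + 2**2 + 5*2) + 2) = -30*((2 + 4 + 10) + 2) = -30*(16 + 2) = -30*18 = -540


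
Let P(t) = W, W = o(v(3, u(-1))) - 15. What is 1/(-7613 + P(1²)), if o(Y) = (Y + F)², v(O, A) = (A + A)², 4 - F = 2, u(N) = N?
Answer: -1/7592 ≈ -0.00013172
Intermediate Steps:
F = 2 (F = 4 - 1*2 = 4 - 2 = 2)
v(O, A) = 4*A² (v(O, A) = (2*A)² = 4*A²)
o(Y) = (2 + Y)² (o(Y) = (Y + 2)² = (2 + Y)²)
W = 21 (W = (2 + 4*(-1)²)² - 15 = (2 + 4*1)² - 15 = (2 + 4)² - 15 = 6² - 15 = 36 - 15 = 21)
P(t) = 21
1/(-7613 + P(1²)) = 1/(-7613 + 21) = 1/(-7592) = -1/7592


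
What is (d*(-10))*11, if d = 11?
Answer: -1210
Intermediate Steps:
(d*(-10))*11 = (11*(-10))*11 = -110*11 = -1210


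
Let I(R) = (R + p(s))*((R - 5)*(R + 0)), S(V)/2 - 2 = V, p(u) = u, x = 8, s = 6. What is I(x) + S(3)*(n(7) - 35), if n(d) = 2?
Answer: 6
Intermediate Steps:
S(V) = 4 + 2*V
I(R) = R*(-5 + R)*(6 + R) (I(R) = (R + 6)*((R - 5)*(R + 0)) = (6 + R)*((-5 + R)*R) = (6 + R)*(R*(-5 + R)) = R*(-5 + R)*(6 + R))
I(x) + S(3)*(n(7) - 35) = 8*(-30 + 8 + 8²) + (4 + 2*3)*(2 - 35) = 8*(-30 + 8 + 64) + (4 + 6)*(-33) = 8*42 + 10*(-33) = 336 - 330 = 6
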